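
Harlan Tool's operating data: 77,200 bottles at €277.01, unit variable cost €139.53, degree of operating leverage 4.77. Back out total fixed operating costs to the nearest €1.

€8,388,413

Contribution at this volume is 77,200 × €137.48 = €10,613,456.00.
Since DOL = CM ÷ EBIT, EBIT = €10,613,456.00 ÷ 4.77 = €2,225,043.19.
Fixed costs = CM − EBIT = €10,613,456.00 − €2,225,043.19 = €8,388,413.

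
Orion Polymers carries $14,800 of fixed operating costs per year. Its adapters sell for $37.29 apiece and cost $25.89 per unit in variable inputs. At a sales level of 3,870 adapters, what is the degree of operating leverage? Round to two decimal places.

Contribution at this volume is 3,870 × $11.40 = $44,118.00.
Operating income = contribution − fixed costs = $44,118.00 − $14,800 = $29,318.00.
So DOL = total CM / EBIT = $44,118.00 / $29,318.00 = 1.5048.

1.50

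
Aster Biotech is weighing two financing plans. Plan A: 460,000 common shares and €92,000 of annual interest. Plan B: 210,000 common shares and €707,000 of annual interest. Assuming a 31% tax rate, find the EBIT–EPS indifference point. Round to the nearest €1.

€1,223,600

Set EPS_A = EPS_B: (EBIT − €92,000)(1 − 0.31) ÷ 460,000 = (EBIT − €707,000)(1 − 0.31) ÷ 210,000.
Cancelling (1 − t) and cross-multiplying: 210,000·(EBIT − 92,000) = 460,000·(EBIT − 707,000).
EBIT × (460,000 − 210,000) = 707,000 × 460,000 − 92,000 × 210,000 = 305,900,000,000, so EBIT = 305,900,000,000 ÷ 250,000 = 1,223,600.00.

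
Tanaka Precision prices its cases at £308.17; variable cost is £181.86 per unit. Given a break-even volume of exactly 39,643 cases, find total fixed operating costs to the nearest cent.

£5,007,307.33

Contribution margin per unit = £308.17 − £181.86 = £126.31.
Fixed costs = break-even units × CM = 39,643 × £126.31 = £5,007,307.33.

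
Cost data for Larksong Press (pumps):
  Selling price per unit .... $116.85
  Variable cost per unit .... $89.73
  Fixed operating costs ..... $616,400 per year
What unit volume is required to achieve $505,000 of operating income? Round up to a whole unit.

41,350 pumps

Each unit contributes $116.85 − $89.73 = $27.12.
Need Q such that Q × $27.12 − $616,400 = $505,000, i.e. Q = $1,121,400 / $27.12 = 41,349.56 → 41,350.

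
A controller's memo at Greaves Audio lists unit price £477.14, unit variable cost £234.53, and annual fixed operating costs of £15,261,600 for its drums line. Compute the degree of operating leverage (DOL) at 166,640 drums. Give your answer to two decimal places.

1.61

At 166,640 units, contribution = 166,640 × £242.61 = £40,428,530.40.
Subtracting fixed costs: EBIT = £40,428,530.40 − £15,261,600 = £25,166,930.40.
DOL = contribution ÷ EBIT = £40,428,530.40 ÷ £25,166,930.40 = 1.6064.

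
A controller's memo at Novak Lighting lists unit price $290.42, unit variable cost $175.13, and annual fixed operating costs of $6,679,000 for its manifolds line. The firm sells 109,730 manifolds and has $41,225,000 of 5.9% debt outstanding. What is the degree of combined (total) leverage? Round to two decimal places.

Total contribution margin = 109,730 × $115.29 = $12,650,771.70.
Operating income = contribution − fixed costs = $12,650,771.70 − $6,679,000 = $5,971,771.70. Interest = $2,432,275.00.
DOL = $12,650,771.70 ÷ $5,971,771.70 = 2.1184; DFL = $5,971,771.70 ÷ $3,539,496.70 = 1.6872.
Combined leverage = 2.1184 × 1.6872 = 3.5742.

3.57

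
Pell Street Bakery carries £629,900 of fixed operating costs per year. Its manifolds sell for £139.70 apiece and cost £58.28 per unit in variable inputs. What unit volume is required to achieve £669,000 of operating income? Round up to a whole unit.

15,954 manifolds

Contribution margin per unit = £139.70 − £58.28 = £81.42.
Units = (FC + target) / CM = (£629,900 + £669,000) / £81.42 = 15,953.08, so 15,954 manifolds.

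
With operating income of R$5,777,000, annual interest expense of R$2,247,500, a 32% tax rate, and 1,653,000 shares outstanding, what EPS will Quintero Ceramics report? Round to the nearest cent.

R$1.45

Interest = R$2,247,500.00, so EBT = R$5,777,000 − R$2,247,500.00 = R$3,529,500.00.
Net income = R$3,529,500.00 × (1 − 0.32) = R$2,400,060.00.
EPS = R$2,400,060.00 ÷ 1,653,000 = R$1.45.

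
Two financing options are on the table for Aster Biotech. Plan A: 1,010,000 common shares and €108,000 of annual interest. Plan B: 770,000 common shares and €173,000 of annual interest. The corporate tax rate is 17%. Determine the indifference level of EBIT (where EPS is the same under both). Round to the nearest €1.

€381,542

At indifference, (EBIT − 108,000)(1 − t)/1,010,000 = (EBIT − 173,000)(1 − t)/770,000.
The (1 − t) factor cancels: (EBIT − 108,000) × 770,000 = (EBIT − 173,000) × 1,010,000.
Solving, EBIT = (173,000·1,010,000 − 108,000·770,000) / (1,010,000 − 770,000) = 91,570,000,000 / 240,000 = 381,541.67.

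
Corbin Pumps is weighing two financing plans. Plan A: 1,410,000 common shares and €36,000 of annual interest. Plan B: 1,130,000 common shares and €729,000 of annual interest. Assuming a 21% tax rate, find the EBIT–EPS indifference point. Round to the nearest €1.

€3,525,750

At indifference, (EBIT − 36,000)(1 − t)/1,410,000 = (EBIT − 729,000)(1 − t)/1,130,000.
The (1 − t) factor cancels: (EBIT − 36,000) × 1,130,000 = (EBIT − 729,000) × 1,410,000.
Solving, EBIT = (729,000·1,410,000 − 36,000·1,130,000) / (1,410,000 − 1,130,000) = 987,210,000,000 / 280,000 = 3,525,750.00.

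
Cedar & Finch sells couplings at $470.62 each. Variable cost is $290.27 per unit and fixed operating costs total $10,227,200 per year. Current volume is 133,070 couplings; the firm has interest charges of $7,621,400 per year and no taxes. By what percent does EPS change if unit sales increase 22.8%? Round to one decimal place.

Contribution at this volume is 133,070 × $180.35 = $23,999,174.50.
EBIT = $23,999,174.50 − $10,227,200 = $13,771,974.50.
Interest = $7,621,400.00, so EBIT − I = $6,150,574.50.
Degree of combined leverage = contribution ÷ (EBIT − I) = $23,999,174.50 ÷ $6,150,574.50 = 3.9019.
EPS therefore changes by 3.9019 × (+22.8%) = +89.0%.

+89.0%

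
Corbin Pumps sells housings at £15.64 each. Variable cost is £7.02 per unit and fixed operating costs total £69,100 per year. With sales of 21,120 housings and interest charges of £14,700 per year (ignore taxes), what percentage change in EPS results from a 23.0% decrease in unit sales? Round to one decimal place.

Total contribution margin = 21,120 × £8.62 = £182,054.40.
Subtracting fixed costs: EBIT = £182,054.40 − £69,100 = £112,954.40.
Interest = £14,700.00, so EBIT − I = £98,254.40.
Degree of combined leverage = contribution ÷ (EBIT − I) = £182,054.40 ÷ £98,254.40 = 1.8529.
EPS therefore changes by 1.8529 × (-23.0%) = -42.6%.

-42.6%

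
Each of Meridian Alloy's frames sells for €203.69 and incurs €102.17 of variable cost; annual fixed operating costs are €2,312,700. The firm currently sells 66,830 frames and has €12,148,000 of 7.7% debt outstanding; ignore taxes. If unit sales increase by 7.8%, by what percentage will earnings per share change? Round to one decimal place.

Contribution at this volume is 66,830 × €101.52 = €6,784,581.60.
Subtracting fixed costs: EBIT = €6,784,581.60 − €2,312,700 = €4,471,881.60.
After interest of €935,396.00, pre-tax earnings = €3,536,485.60.
Degree of combined leverage = contribution ÷ (EBIT − I) = €6,784,581.60 ÷ €3,536,485.60 = 1.9185.
%ΔEPS = DCL × %ΔSales = 1.9185 × +7.8% = +15.0%.

+15.0%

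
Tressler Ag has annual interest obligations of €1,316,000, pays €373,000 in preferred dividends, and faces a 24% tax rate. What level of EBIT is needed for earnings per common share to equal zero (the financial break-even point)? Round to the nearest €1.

€1,806,789

Grossing the preferred dividend up to pre-tax terms: €373,000 / (1 − 0.24) = €490,789.47.
Financial break-even EBIT = interest + D_p ÷ (1 − t) = €1,316,000 + €490,789.47 = €1,806,789.47.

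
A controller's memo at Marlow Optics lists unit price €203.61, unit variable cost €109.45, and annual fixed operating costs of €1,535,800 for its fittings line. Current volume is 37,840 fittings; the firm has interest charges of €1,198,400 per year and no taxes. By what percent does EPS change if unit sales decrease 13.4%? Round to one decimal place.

Contribution at this volume is 37,840 × €94.16 = €3,563,014.40.
EBIT = €3,563,014.40 − €1,535,800 = €2,027,214.40.
After interest of €1,198,400.00, pre-tax earnings = €828,814.40.
Degree of combined leverage = contribution ÷ (EBIT − I) = €3,563,014.40 ÷ €828,814.40 = 4.2989.
%ΔEPS = DCL × %ΔSales = 4.2989 × -13.4% = -57.6%.

-57.6%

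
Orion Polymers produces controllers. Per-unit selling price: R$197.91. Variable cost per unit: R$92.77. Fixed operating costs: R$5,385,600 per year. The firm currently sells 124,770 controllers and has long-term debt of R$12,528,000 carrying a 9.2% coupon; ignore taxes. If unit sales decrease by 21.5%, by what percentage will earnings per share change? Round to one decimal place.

Total contribution margin = 124,770 × R$105.14 = R$13,118,317.80.
Subtracting fixed costs: EBIT = R$13,118,317.80 − R$5,385,600 = R$7,732,717.80.
Interest = R$1,152,576.00, so EBIT − I = R$6,580,141.80.
DCL = total CM / (EBIT − I) = R$13,118,317.80 / R$6,580,141.80 = 1.9936.
EPS therefore changes by 1.9936 × (-21.5%) = -42.9%.

-42.9%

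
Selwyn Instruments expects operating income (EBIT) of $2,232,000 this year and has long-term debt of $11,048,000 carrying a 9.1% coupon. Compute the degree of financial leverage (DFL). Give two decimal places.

1.82

Annual interest charges come to $1,005,368.00.
DFL = EBIT ÷ (EBIT − I) = $2,232,000 ÷ ($2,232,000 − $1,005,368.00) = $2,232,000 ÷ $1,226,632.00 = 1.8196.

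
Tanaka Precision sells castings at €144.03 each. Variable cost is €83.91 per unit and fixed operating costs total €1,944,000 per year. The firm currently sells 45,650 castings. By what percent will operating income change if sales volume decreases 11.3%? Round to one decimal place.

Total contribution margin = 45,650 × €60.12 = €2,744,478.00.
Subtracting fixed costs: EBIT = €2,744,478.00 − €1,944,000 = €800,478.00.
DOL = contribution ÷ EBIT = €2,744,478.00 ÷ €800,478.00 = 3.4285.
%ΔEBIT = DOL × %ΔSales = 3.4285 × -11.3% = -38.7%.

-38.7%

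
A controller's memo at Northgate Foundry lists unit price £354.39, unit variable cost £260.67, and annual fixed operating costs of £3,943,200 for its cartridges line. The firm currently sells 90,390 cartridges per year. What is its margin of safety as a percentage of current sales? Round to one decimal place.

Contribution margin per unit = £354.39 − £260.67 = £93.72. Break-even units = £3,943,200 ÷ £93.72 = 42,074.26; break-even revenue = 42,074.26 × £354.39 = £14,910,698.34.
Actual sales revenue = 90,390 × £354.39 = £32,033,312.10.
Margin of safety = (£32,033,312.10 − £14,910,698.34) ÷ £32,033,312.10 = 53.5%.

53.5%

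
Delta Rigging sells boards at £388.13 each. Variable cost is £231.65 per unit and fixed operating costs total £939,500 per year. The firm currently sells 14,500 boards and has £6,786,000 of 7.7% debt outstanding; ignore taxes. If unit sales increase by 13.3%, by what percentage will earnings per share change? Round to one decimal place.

+37.4%

Total contribution margin = 14,500 × £156.48 = £2,268,960.00.
Subtracting fixed costs: EBIT = £2,268,960.00 − £939,500 = £1,329,460.00.
Interest = £522,522.00, so EBIT − I = £806,938.00.
DCL = total CM / (EBIT − I) = £2,268,960.00 / £806,938.00 = 2.8118.
%ΔEPS = DCL × %ΔSales = 2.8118 × +13.3% = +37.4%.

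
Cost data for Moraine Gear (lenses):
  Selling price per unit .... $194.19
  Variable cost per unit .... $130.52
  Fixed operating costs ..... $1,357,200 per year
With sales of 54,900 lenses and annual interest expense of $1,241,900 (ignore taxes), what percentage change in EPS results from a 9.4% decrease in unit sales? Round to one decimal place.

-36.7%

At 54,900 units, contribution = 54,900 × $63.67 = $3,495,483.00.
Subtracting fixed costs: EBIT = $3,495,483.00 − $1,357,200 = $2,138,283.00.
Interest = $1,241,900.00, so EBIT − I = $896,383.00.
DCL = total CM / (EBIT − I) = $3,495,483.00 / $896,383.00 = 3.8995.
EPS therefore changes by 3.8995 × (-9.4%) = -36.7%.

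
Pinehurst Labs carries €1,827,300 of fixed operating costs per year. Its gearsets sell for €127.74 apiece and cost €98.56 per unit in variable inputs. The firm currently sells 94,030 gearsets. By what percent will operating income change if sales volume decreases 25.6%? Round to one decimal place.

-76.6%

Total contribution margin = 94,030 × €29.18 = €2,743,795.40.
EBIT = €2,743,795.40 − €1,827,300 = €916,495.40.
So DOL = total CM / EBIT = €2,743,795.40 / €916,495.40 = 2.9938.
So EBIT moves 2.9938 × (-25.6%) = -76.6%.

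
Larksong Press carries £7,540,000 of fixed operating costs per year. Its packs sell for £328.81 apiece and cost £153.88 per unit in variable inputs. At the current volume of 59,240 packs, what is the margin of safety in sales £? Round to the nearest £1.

Unit CM = price − variable cost = £328.81 − £153.88 = £174.93. Break-even units = £7,540,000 ÷ £174.93 = 43,102.96; break-even revenue = 43,102.96 × £328.81 = £14,172,682.79.
Current sales = 59,240 × £328.81 = £19,478,704.40.
Margin of safety = £19,478,704.40 − £14,172,682.79 = £5,306,022.

£5,306,022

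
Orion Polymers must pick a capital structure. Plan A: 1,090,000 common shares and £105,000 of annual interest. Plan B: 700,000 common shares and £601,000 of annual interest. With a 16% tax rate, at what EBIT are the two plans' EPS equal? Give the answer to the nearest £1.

Set EPS_A = EPS_B: (EBIT − £105,000)(1 − 0.16) ÷ 1,090,000 = (EBIT − £601,000)(1 − 0.16) ÷ 700,000.
The (1 − t) factor cancels: (EBIT − 105,000) × 700,000 = (EBIT − 601,000) × 1,090,000.
Solving, EBIT = (601,000·1,090,000 − 105,000·700,000) / (1,090,000 − 700,000) = 581,590,000,000 / 390,000 = 1,491,256.41.

£1,491,256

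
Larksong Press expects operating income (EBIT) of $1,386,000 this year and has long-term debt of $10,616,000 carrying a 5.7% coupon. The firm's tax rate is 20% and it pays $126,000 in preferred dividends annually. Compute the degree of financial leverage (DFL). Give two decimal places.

Annual interest charges come to $605,112.00.
Preferred dividends grossed up pre-tax: $126,000 / (1 − 0.20) = $157,500.00.
DFL = EBIT ÷ [EBIT − I − D_p/(1−t)] = $1,386,000 ÷ [$1,386,000 − $605,112.00 − $157,500.00] = $1,386,000 ÷ $623,388.00 = 2.2233.

2.22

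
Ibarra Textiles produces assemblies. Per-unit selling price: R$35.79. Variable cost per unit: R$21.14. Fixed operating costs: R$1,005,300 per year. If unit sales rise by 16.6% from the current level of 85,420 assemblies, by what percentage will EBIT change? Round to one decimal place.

+84.4%

Total contribution margin = 85,420 × R$14.65 = R$1,251,403.00.
Subtracting fixed costs: EBIT = R$1,251,403.00 − R$1,005,300 = R$246,103.00.
Degree of operating leverage = R$1,251,403.00 / R$246,103.00 = 5.0849.
So EBIT moves 5.0849 × (+16.6%) = +84.4%.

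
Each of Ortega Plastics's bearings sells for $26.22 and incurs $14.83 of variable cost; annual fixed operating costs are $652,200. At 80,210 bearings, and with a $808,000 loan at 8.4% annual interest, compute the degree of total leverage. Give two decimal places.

4.72

Total contribution margin = 80,210 × $11.39 = $913,591.90.
Subtracting fixed costs: EBIT = $913,591.90 − $652,200 = $261,391.90. Interest = $67,872.00, so EBIT − I = $193,519.90.
DCL = contribution ÷ (EBIT − I) = $913,591.90 ÷ $193,519.90 = 4.7209.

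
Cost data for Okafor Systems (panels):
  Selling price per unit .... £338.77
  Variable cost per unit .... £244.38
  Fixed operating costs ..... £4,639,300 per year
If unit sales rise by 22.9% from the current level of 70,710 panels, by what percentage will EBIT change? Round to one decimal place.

+75.1%

Total contribution margin = 70,710 × £94.39 = £6,674,316.90.
Operating income = contribution − fixed costs = £6,674,316.90 − £4,639,300 = £2,035,016.90.
So DOL = total CM / EBIT = £6,674,316.90 / £2,035,016.90 = 3.2797.
%ΔEBIT = DOL × %ΔSales = 3.2797 × +22.9% = +75.1%.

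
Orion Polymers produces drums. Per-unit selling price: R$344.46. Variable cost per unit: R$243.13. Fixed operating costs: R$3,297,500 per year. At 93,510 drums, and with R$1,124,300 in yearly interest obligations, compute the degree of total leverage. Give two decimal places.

1.87

Total contribution margin = 93,510 × R$101.33 = R$9,475,368.30.
Subtracting fixed costs: EBIT = R$9,475,368.30 − R$3,297,500 = R$6,177,868.30. Interest = R$1,124,300.00, so EBIT − I = R$5,053,568.30.
Degree of total leverage = total CM / (EBIT − interest) = R$9,475,368.30 / R$5,053,568.30 = 1.8750.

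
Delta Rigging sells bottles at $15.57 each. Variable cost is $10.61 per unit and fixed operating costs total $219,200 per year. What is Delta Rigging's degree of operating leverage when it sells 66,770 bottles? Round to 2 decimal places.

Contribution at this volume is 66,770 × $4.96 = $331,179.20.
Operating income = contribution − fixed costs = $331,179.20 − $219,200 = $111,979.20.
Degree of operating leverage = $331,179.20 / $111,979.20 = 2.9575.

2.96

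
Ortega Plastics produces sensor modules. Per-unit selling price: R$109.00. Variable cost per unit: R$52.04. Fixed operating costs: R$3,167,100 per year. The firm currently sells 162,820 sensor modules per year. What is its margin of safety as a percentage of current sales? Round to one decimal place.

Unit CM = price − variable cost = R$109.00 − R$52.04 = R$56.96. Break-even units = R$3,167,100 ÷ R$56.96 = 55,602.18; break-even revenue = 55,602.18 × R$109.00 = R$6,060,637.29.
Actual sales revenue = 162,820 × R$109.00 = R$17,747,380.00.
Margin of safety = (R$17,747,380.00 − R$6,060,637.29) ÷ R$17,747,380.00 = 65.9%.

65.9%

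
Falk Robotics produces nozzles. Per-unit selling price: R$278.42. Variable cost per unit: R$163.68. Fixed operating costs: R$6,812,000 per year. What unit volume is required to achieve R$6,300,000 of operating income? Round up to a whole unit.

114,276 nozzles

Each unit contributes R$278.42 − R$163.68 = R$114.74.
Required volume = (fixed costs + target profit) ÷ CM = (R$6,812,000 + R$6,300,000) ÷ R$114.74 = 114,275.75, so 114,276 nozzles.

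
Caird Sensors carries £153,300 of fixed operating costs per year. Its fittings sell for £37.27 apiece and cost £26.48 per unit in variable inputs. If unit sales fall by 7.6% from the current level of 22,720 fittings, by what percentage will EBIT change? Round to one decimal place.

-20.3%

Total contribution margin = 22,720 × £10.79 = £245,148.80.
EBIT = £245,148.80 − £153,300 = £91,848.80.
Degree of operating leverage = £245,148.80 / £91,848.80 = 2.6690.
Operating income changes by 2.6690 × -7.6% = -20.3%.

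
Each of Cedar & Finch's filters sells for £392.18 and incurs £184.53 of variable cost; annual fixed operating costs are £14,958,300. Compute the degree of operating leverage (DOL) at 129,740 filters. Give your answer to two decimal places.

2.25

At 129,740 units, contribution = 129,740 × £207.65 = £26,940,511.00.
Operating income = contribution − fixed costs = £26,940,511.00 − £14,958,300 = £11,982,211.00.
So DOL = total CM / EBIT = £26,940,511.00 / £11,982,211.00 = 2.2484.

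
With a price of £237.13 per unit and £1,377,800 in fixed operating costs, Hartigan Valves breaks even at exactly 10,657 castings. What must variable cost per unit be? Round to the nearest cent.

£107.84

Contribution per unit must be FC / Q = £1,377,800 / 10,657 = £129.2859.
Variable cost per unit = £237.13 − £129.2859 = £107.84.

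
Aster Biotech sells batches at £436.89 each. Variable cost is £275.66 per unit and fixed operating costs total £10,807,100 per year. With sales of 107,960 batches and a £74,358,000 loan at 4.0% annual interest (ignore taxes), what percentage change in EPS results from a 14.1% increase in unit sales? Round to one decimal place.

At 107,960 units, contribution = 107,960 × £161.23 = £17,406,390.80.
Operating income = contribution − fixed costs = £17,406,390.80 − £10,807,100 = £6,599,290.80.
Interest = £2,974,320.00, so EBIT − I = £3,624,970.80.
Degree of combined leverage = contribution ÷ (EBIT − I) = £17,406,390.80 ÷ £3,624,970.80 = 4.8018.
%ΔEPS = DCL × %ΔSales = 4.8018 × +14.1% = +67.7%.

+67.7%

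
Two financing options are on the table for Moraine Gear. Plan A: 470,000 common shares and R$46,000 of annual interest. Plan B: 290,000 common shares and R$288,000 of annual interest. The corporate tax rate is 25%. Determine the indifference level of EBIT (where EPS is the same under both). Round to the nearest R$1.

Set EPS_A = EPS_B: (EBIT − R$46,000)(1 − 0.25) ÷ 470,000 = (EBIT − R$288,000)(1 − 0.25) ÷ 290,000.
The (1 − t) factor cancels: (EBIT − 46,000) × 290,000 = (EBIT − 288,000) × 470,000.
Solving, EBIT = (288,000·470,000 − 46,000·290,000) / (470,000 − 290,000) = 122,020,000,000 / 180,000 = 677,888.89.

R$677,889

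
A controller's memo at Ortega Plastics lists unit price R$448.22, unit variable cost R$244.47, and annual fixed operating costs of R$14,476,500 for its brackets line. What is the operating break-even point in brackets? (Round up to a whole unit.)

71,051 brackets

Unit CM = price − variable cost = R$448.22 − R$244.47 = R$203.75.
Break-even Q = R$14,476,500 / R$203.75 = 71,050.31 → 71,051 brackets.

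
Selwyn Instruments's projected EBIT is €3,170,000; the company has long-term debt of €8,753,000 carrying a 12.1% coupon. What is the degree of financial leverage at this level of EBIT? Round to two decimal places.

Interest = €1,059,113.00.
Degree of financial leverage = EBIT / (EBIT − interest) = €3,170,000 / €2,110,887.00 = 1.5017.

1.50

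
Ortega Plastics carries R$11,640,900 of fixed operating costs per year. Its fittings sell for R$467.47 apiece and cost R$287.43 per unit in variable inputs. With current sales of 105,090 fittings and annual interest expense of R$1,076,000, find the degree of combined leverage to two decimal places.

3.05

Contribution at this volume is 105,090 × R$180.04 = R$18,920,403.60.
Operating income = contribution − fixed costs = R$18,920,403.60 − R$11,640,900 = R$7,279,503.60. Interest = R$1,076,000.00.
DOL = R$18,920,403.60 ÷ R$7,279,503.60 = 2.5991; DFL = R$7,279,503.60 ÷ R$6,203,503.60 = 1.1735.
Combined leverage = 2.5991 × 1.1735 = 3.0500.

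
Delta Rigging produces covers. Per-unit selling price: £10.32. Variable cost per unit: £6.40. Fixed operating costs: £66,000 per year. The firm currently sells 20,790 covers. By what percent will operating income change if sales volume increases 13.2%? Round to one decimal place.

+69.4%

At 20,790 units, contribution = 20,790 × £3.92 = £81,496.80.
Operating income = contribution − fixed costs = £81,496.80 − £66,000 = £15,496.80.
So DOL = total CM / EBIT = £81,496.80 / £15,496.80 = 5.2589.
Operating income changes by 5.2589 × +13.2% = +69.4%.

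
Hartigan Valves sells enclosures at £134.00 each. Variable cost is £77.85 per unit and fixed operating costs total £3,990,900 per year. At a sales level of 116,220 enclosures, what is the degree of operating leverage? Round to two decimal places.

Contribution at this volume is 116,220 × £56.15 = £6,525,753.00.
EBIT = £6,525,753.00 − £3,990,900 = £2,534,853.00.
DOL = contribution ÷ EBIT = £6,525,753.00 ÷ £2,534,853.00 = 2.5744.

2.57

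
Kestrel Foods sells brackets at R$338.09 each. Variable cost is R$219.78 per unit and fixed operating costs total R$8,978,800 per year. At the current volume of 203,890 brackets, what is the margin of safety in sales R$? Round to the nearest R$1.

R$43,274,794

Unit CM = price − variable cost = R$338.09 − R$219.78 = R$118.31. Break-even units = R$8,978,800 ÷ R$118.31 = 75,892.15; break-even revenue = 75,892.15 × R$338.09 = R$25,658,376.23.
Actual sales revenue = 203,890 × R$338.09 = R$68,933,170.10.
Margin of safety = R$68,933,170.10 − R$25,658,376.23 = R$43,274,794.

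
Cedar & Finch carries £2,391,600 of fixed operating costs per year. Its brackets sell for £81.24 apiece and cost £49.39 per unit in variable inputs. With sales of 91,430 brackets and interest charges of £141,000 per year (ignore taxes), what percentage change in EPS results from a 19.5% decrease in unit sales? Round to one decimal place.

At 91,430 units, contribution = 91,430 × £31.85 = £2,912,045.50.
Subtracting fixed costs: EBIT = £2,912,045.50 − £2,391,600 = £520,445.50.
Interest = £141,000.00, so EBIT − I = £379,445.50.
Degree of combined leverage = contribution ÷ (EBIT − I) = £2,912,045.50 ÷ £379,445.50 = 7.6745.
%ΔEPS = DCL × %ΔSales = 7.6745 × -19.5% = -149.7%.

-149.7%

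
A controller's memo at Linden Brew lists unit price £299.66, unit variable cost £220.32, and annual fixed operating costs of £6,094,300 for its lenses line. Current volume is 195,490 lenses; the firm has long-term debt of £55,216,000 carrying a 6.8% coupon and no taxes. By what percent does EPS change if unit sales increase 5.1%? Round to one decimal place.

+14.0%

At 195,490 units, contribution = 195,490 × £79.34 = £15,510,176.60.
EBIT = £15,510,176.60 − £6,094,300 = £9,415,876.60.
Interest = £3,754,688.00, so EBIT − I = £5,661,188.60.
Degree of combined leverage = contribution ÷ (EBIT − I) = £15,510,176.60 ÷ £5,661,188.60 = 2.7397.
%ΔEPS = DCL × %ΔSales = 2.7397 × +5.1% = +14.0%.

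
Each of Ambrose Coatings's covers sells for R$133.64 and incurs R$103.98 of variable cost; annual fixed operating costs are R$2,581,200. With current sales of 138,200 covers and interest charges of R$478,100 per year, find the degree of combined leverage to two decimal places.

Total contribution margin = 138,200 × R$29.66 = R$4,099,012.00.
Operating income = contribution − fixed costs = R$4,099,012.00 − R$2,581,200 = R$1,517,812.00. Interest = R$478,100.00, so EBIT − I = R$1,039,712.00.
DCL = contribution ÷ (EBIT − I) = R$4,099,012.00 ÷ R$1,039,712.00 = 3.9424.

3.94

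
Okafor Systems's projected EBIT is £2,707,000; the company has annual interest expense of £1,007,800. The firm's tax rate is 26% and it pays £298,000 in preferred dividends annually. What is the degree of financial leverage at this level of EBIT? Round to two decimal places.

2.09

Annual interest charges come to £1,007,800.00.
Pre-tax preferred-dividend burden = £298,000 ÷ (1 − 0.26) = £402,702.70.
DFL = EBIT ÷ [EBIT − I − D_p/(1−t)] = £2,707,000 ÷ [£2,707,000 − £1,007,800.00 − £402,702.70] = £2,707,000 ÷ £1,296,497.30 = 2.0879.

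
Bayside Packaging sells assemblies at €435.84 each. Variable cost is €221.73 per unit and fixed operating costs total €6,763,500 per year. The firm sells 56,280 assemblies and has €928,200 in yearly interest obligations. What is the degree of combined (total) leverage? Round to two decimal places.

Total contribution margin = 56,280 × €214.11 = €12,050,110.80.
Operating income = contribution − fixed costs = €12,050,110.80 − €6,763,500 = €5,286,610.80. Interest = €928,200.00, so EBIT − I = €4,358,410.80.
DCL = contribution ÷ (EBIT − I) = €12,050,110.80 ÷ €4,358,410.80 = 2.7648.

2.76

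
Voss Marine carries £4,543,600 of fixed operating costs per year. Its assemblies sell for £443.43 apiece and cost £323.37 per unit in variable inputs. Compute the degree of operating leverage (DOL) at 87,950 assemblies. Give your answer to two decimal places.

Total contribution margin = 87,950 × £120.06 = £10,559,277.00.
Subtracting fixed costs: EBIT = £10,559,277.00 − £4,543,600 = £6,015,677.00.
So DOL = total CM / EBIT = £10,559,277.00 / £6,015,677.00 = 1.7553.

1.76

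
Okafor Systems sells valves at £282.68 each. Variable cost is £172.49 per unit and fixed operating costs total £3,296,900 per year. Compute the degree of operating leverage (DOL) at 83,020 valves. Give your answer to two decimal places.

1.56

Total contribution margin = 83,020 × £110.19 = £9,147,973.80.
Subtracting fixed costs: EBIT = £9,147,973.80 − £3,296,900 = £5,851,073.80.
Degree of operating leverage = £9,147,973.80 / £5,851,073.80 = 1.5635.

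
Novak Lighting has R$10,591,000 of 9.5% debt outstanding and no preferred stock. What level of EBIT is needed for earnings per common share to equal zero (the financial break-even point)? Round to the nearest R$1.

R$1,006,145

Annual interest = 9.5% × R$10,591,000 = R$1,006,145.00.
Without preferred stock the financial break-even is simply EBIT = interest = R$1,006,145.00.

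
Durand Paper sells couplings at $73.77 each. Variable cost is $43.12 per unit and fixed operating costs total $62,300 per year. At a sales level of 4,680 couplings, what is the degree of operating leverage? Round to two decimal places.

Total contribution margin = 4,680 × $30.65 = $143,442.00.
Operating income = contribution − fixed costs = $143,442.00 − $62,300 = $81,142.00.
So DOL = total CM / EBIT = $143,442.00 / $81,142.00 = 1.7678.

1.77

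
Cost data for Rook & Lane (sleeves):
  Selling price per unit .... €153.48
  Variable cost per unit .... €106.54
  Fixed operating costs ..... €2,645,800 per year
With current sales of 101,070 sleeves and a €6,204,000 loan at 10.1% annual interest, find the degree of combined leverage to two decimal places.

Contribution at this volume is 101,070 × €46.94 = €4,744,225.80.
Operating income = contribution − fixed costs = €4,744,225.80 − €2,645,800 = €2,098,425.80. Interest = €626,604.00.
DOL = €4,744,225.80 ÷ €2,098,425.80 = 2.2608; DFL = €2,098,425.80 ÷ €1,471,821.80 = 1.4257.
DCL = DOL × DFL = 2.2608 × 1.4257 = 3.2232.

3.22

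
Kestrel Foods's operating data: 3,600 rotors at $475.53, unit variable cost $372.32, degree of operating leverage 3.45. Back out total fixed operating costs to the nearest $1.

At 3,600 units, contribution = 3,600 × $103.21 = $371,556.00.
Since DOL = CM ÷ EBIT, EBIT = $371,556.00 ÷ 3.45 = $107,697.39.
Fixed costs = CM − EBIT = $371,556.00 − $107,697.39 = $263,859.

$263,859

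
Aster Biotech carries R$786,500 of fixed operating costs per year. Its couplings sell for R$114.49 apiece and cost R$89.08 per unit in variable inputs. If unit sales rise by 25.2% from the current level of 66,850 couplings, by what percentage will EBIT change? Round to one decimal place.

+46.9%

At 66,850 units, contribution = 66,850 × R$25.41 = R$1,698,658.50.
Subtracting fixed costs: EBIT = R$1,698,658.50 − R$786,500 = R$912,158.50.
DOL = contribution ÷ EBIT = R$1,698,658.50 ÷ R$912,158.50 = 1.8622.
Operating income changes by 1.8622 × +25.2% = +46.9%.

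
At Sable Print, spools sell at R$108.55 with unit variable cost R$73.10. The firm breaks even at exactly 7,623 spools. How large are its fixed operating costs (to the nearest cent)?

R$270,235.35

Contribution margin per unit = R$108.55 − R$73.10 = R$35.45.
Since BE = FC / CM, FC = 7,623 × R$35.45 = R$270,235.35.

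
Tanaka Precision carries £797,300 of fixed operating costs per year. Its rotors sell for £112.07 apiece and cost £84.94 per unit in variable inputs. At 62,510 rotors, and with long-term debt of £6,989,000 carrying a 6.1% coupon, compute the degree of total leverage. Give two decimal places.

Total contribution margin = 62,510 × £27.13 = £1,695,896.30.
Subtracting fixed costs: EBIT = £1,695,896.30 − £797,300 = £898,596.30. Interest = £426,329.00.
DOL = £1,695,896.30 ÷ £898,596.30 = 1.8873; DFL = £898,596.30 ÷ £472,267.30 = 1.9027.
DCL = DOL × DFL = 1.8873 × 1.9027 = 3.5910.

3.59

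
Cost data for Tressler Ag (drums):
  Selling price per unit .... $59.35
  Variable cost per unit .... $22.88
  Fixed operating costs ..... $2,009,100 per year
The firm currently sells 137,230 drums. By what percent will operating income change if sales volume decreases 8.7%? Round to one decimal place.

-14.5%

At 137,230 units, contribution = 137,230 × $36.47 = $5,004,778.10.
Subtracting fixed costs: EBIT = $5,004,778.10 − $2,009,100 = $2,995,678.10.
So DOL = total CM / EBIT = $5,004,778.10 / $2,995,678.10 = 1.6707.
%ΔEBIT = DOL × %ΔSales = 1.6707 × -8.7% = -14.5%.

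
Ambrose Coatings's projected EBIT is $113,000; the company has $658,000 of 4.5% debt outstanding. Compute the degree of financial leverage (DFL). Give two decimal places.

Annual interest charges come to $29,610.00.
Degree of financial leverage = EBIT / (EBIT − interest) = $113,000 / $83,390.00 = 1.3551.

1.36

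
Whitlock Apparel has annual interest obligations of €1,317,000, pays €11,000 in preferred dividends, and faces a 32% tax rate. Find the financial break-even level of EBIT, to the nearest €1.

Grossing the preferred dividend up to pre-tax terms: €11,000 / (1 − 0.32) = €16,176.47.
EPS = 0 when EBIT covers interest plus the pre-tax preferred burden: €1,317,000 + €16,176.47 = €1,333,176.47.

€1,333,176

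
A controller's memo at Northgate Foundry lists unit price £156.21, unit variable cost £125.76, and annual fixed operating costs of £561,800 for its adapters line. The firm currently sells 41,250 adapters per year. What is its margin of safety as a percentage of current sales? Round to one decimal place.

55.3%

Unit CM = price − variable cost = £156.21 − £125.76 = £30.45. Break-even units = £561,800 ÷ £30.45 = 18,449.92; break-even revenue = 18,449.92 × £156.21 = £2,882,061.67.
Current sales = 41,250 × £156.21 = £6,443,662.50.
Margin of safety = (£6,443,662.50 − £2,882,061.67) ÷ £6,443,662.50 = 55.3%.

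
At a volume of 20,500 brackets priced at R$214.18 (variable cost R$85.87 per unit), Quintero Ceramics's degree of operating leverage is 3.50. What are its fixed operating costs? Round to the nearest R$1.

R$1,878,825

At 20,500 units, contribution = 20,500 × R$128.31 = R$2,630,355.00.
DOL = contribution / EBIT, so EBIT = R$2,630,355.00 / 3.50 = R$751,530.00.
Fixed costs = CM − EBIT = R$2,630,355.00 − R$751,530.00 = R$1,878,825.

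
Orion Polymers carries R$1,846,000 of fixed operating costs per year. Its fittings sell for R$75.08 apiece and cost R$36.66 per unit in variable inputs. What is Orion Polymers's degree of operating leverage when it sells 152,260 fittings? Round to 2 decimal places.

1.46

Total contribution margin = 152,260 × R$38.42 = R$5,849,829.20.
EBIT = R$5,849,829.20 − R$1,846,000 = R$4,003,829.20.
DOL = contribution ÷ EBIT = R$5,849,829.20 ÷ R$4,003,829.20 = 1.4611.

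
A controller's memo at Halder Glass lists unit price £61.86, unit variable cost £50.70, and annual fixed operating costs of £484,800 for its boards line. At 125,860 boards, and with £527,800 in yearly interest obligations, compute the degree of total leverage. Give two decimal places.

Total contribution margin = 125,860 × £11.16 = £1,404,597.60.
Operating income = contribution − fixed costs = £1,404,597.60 − £484,800 = £919,797.60. Interest = £527,800.00, so EBIT − I = £391,997.60.
Degree of total leverage = total CM / (EBIT − interest) = £1,404,597.60 / £391,997.60 = 3.5832.

3.58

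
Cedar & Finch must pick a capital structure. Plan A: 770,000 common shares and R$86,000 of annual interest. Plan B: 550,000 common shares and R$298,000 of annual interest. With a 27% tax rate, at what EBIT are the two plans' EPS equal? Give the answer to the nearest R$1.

Set EPS_A = EPS_B: (EBIT − R$86,000)(1 − 0.27) ÷ 770,000 = (EBIT − R$298,000)(1 − 0.27) ÷ 550,000.
Cancelling (1 − t) and cross-multiplying: 550,000·(EBIT − 86,000) = 770,000·(EBIT − 298,000).
EBIT × (770,000 − 550,000) = 298,000 × 770,000 − 86,000 × 550,000 = 182,160,000,000, so EBIT = 182,160,000,000 ÷ 220,000 = 828,000.00.

R$828,000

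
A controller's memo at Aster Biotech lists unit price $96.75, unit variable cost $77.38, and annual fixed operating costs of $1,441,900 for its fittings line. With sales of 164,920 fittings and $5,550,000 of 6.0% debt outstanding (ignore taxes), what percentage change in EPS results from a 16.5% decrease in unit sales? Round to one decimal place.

-37.1%

Total contribution margin = 164,920 × $19.37 = $3,194,500.40.
EBIT = $3,194,500.40 − $1,441,900 = $1,752,600.40.
After interest of $333,000.00, pre-tax earnings = $1,419,600.40.
Degree of combined leverage = contribution ÷ (EBIT − I) = $3,194,500.40 ÷ $1,419,600.40 = 2.2503.
%ΔEPS = DCL × %ΔSales = 2.2503 × -16.5% = -37.1%.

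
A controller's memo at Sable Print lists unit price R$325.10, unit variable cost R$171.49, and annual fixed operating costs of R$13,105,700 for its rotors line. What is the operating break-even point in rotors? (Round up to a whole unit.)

85,319 rotors

Each unit contributes R$325.10 − R$171.49 = R$153.61.
Units to break even: R$13,105,700 ÷ R$153.61 = 85,318.01, rounded up to 85,319.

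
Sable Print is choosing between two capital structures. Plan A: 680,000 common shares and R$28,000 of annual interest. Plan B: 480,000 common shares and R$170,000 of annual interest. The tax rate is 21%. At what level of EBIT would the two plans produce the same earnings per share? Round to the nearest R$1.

Set EPS_A = EPS_B: (EBIT − R$28,000)(1 − 0.21) ÷ 680,000 = (EBIT − R$170,000)(1 − 0.21) ÷ 480,000.
The (1 − t) factor cancels: (EBIT − 28,000) × 480,000 = (EBIT − 170,000) × 680,000.
Solving, EBIT = (170,000·680,000 − 28,000·480,000) / (680,000 − 480,000) = 102,160,000,000 / 200,000 = 510,800.00.

R$510,800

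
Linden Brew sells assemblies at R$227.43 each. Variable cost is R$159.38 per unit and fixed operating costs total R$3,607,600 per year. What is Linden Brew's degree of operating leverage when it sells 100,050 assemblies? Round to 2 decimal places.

Contribution at this volume is 100,050 × R$68.05 = R$6,808,402.50.
Subtracting fixed costs: EBIT = R$6,808,402.50 − R$3,607,600 = R$3,200,802.50.
DOL = contribution ÷ EBIT = R$6,808,402.50 ÷ R$3,200,802.50 = 2.1271.

2.13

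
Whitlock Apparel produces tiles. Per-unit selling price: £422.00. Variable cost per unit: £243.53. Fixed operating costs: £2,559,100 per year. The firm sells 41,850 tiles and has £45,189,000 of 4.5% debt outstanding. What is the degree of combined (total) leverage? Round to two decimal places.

Total contribution margin = 41,850 × £178.47 = £7,468,969.50.
Subtracting fixed costs: EBIT = £7,468,969.50 − £2,559,100 = £4,909,869.50. Interest = £2,033,505.00, so EBIT − I = £2,876,364.50.
DCL = contribution ÷ (EBIT − I) = £7,468,969.50 ÷ £2,876,364.50 = 2.5967.

2.60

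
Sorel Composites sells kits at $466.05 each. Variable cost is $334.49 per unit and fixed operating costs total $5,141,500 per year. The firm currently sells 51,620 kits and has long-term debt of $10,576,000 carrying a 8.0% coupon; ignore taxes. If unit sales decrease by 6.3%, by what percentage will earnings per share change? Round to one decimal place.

Total contribution margin = 51,620 × $131.56 = $6,791,127.20.
Operating income = contribution − fixed costs = $6,791,127.20 − $5,141,500 = $1,649,627.20.
Interest = $846,080.00, so EBIT − I = $803,547.20.
DCL = total CM / (EBIT − I) = $6,791,127.20 / $803,547.20 = 8.4514.
%ΔEPS = DCL × %ΔSales = 8.4514 × -6.3% = -53.2%.

-53.2%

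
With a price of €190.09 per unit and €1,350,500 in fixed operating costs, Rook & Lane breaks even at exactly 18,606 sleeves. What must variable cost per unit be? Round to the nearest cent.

At break-even, FC = Q × (P − VC), so P − VC = €1,350,500 ÷ 18,606 = €72.5841.
Variable cost per unit = €190.09 − €72.5841 = €117.51.

€117.51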